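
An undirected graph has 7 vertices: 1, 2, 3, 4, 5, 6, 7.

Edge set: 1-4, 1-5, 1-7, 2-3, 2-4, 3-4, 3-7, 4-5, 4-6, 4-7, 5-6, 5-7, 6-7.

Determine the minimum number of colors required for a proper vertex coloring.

1, 4, 5, 7 are mutually adjacent (a clique of size 4), so at least 4 colors are needed.
A valid assignment using 4 colors: 1=d, 2=b, 3=c, 4=a, 5=c, 6=d, 7=b. Every edge joins two different colors.

4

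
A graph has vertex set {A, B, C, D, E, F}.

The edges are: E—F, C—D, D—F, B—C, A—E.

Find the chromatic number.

2

D and F are adjacent, so at least 2 colors are needed.
2 colors suffice: A=blue, B=red, C=blue, D=red, E=red, F=blue. Every edge joins two different colors.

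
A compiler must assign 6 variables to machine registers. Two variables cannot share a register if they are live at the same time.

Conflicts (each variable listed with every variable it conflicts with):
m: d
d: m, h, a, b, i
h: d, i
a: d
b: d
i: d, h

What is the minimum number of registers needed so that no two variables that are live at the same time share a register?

3

d, h, i pairwise conflict, so at least 3 registers are needed.
3 registers suffice: register 1 → {d}; register 2 → {m, a, b, i}; register 3 → {h}. Every pair that conflicts lands in different registers.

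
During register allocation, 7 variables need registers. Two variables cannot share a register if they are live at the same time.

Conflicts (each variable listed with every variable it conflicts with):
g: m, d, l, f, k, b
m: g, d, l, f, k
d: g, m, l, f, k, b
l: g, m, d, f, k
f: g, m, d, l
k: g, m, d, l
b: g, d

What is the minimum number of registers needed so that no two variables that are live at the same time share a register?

g, m, d, l, f all conflict with each other, so at least 5 registers are needed.
5 registers suffice: register 1 → {g}; register 2 → {d}; register 3 → {l, b}; register 4 → {m}; register 5 → {f, k}. Each listed conflict is separated.

5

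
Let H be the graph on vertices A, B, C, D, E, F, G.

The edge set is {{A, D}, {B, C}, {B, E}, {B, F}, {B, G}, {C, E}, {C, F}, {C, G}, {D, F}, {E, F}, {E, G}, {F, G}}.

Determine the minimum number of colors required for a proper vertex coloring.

B, C, E, F, G form a clique, so at least 5 colors are needed.
5 colors suffice: color 1 → {A, F}; color 2 → {B, D}; color 3 → {G}; color 4 → {E}; color 5 → {C}. No two adjacent vertices share a color.

5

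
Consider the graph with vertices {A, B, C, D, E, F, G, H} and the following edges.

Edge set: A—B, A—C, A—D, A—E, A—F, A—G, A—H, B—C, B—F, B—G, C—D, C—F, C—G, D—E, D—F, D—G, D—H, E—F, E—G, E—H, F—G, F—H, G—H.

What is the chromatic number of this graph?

6

A, D, E, F, G, H are mutually adjacent (a clique of size 6), so at least 6 colors are needed.
6 colors suffice: color 1 → {A}; color 2 → {F}; color 3 → {G}; color 4 → {B, D}; color 5 → {C, H}; color 6 → {E}. Every edge joins two different colors.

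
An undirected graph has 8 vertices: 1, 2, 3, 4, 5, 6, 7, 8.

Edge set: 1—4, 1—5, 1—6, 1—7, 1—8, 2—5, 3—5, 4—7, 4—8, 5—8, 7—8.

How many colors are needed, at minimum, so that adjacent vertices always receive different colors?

4

1, 4, 7, 8 are pairwise adjacent (a clique of size 4), so at least 4 colors are needed.
4 colors suffice: 1=a, 2=a, 3=a, 4=c, 5=c, 6=b, 7=d, 8=b. Every edge joins two different colors.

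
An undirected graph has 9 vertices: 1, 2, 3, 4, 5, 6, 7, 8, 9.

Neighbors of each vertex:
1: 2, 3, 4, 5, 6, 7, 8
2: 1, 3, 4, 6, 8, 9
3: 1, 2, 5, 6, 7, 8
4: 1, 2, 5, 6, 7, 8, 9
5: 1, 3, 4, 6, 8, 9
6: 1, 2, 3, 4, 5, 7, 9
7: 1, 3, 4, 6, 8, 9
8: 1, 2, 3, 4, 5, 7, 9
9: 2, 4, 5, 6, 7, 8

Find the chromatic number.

1, 3, 5, 8 are mutually adjacent (a clique of size 4), so at least 4 colors are needed.
One proper 4-coloring: 1=b, 2=d, 3=c, 4=c, 5=d, 6=a, 7=d, 8=a, 9=b. No two adjacent vertices share a color.

4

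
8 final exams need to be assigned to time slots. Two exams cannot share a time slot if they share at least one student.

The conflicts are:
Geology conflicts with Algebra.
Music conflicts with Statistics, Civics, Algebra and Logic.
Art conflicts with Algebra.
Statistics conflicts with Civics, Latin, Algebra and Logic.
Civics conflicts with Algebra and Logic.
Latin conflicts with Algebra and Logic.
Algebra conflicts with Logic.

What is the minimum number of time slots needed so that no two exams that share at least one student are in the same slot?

Music, Statistics, Civics, Algebra, Logic pairwise conflict, so at least 5 time slots are needed.
5 time slots suffice: Geology=2, Music=4, Art=2, Statistics=2, Civics=5, Latin=4, Algebra=1, Logic=3. Every pair that conflicts lands in different time slots.

5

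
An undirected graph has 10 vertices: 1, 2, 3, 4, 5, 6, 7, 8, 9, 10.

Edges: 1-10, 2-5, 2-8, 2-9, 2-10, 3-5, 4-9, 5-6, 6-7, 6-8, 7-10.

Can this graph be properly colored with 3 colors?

Yes

The chromatic number is 3. The cycle 7-6-5-2-10-7 has odd length 5, so it cannot be 2-colored; at least 3 colors are needed.
3 colors suffice: color red → {1, 2, 3, 4, 6}; color blue → {5, 8, 9, 10}; color green → {7}.
That is already a proper 3-coloring.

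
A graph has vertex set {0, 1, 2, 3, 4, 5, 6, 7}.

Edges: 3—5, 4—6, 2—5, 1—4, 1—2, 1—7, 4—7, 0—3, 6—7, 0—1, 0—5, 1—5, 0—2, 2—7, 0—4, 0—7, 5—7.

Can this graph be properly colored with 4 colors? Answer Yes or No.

No

0, 1, 2, 5, 7 form a clique, so at least 5 colors are needed.
So 4 colors are not enough.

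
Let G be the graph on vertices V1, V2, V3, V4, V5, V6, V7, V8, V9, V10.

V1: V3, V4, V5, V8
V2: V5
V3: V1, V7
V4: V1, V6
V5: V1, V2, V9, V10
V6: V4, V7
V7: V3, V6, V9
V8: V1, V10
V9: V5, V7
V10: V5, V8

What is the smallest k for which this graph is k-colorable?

The cycle V9-V5-V1-V3-V7-V9 has odd length 5, so it cannot be 2-colored; at least 3 colors are needed.
3 colors suffice: color 1 → {V1, V2, V7, V10}; color 2 → {V3, V4, V5, V8}; color 3 → {V6, V9}. No two adjacent vertices share a color.

3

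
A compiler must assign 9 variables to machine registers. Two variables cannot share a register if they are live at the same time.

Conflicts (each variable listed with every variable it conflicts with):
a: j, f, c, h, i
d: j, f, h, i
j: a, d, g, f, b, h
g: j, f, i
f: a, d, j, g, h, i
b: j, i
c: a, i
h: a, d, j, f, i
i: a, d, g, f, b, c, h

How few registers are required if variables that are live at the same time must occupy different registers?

a, j, f, h are mutually in conflict, so at least 4 registers are needed.
4 registers suffice: register 1 → {j, i}; register 2 → {f, b, c}; register 3 → {a, d, g}; register 4 → {h}. No two conflicting variables share a register.

4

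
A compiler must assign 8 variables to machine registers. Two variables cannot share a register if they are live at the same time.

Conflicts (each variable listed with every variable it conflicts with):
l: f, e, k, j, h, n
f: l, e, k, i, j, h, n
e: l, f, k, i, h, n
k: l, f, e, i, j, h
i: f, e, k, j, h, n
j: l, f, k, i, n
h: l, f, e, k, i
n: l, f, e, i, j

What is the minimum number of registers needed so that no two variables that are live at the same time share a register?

5

l, f, e, k, h pairwise conflict, so at least 5 registers are needed.
5 registers suffice: l=2, f=1, e=4, k=3, i=2, j=4, h=5, n=3. Each listed conflict is separated.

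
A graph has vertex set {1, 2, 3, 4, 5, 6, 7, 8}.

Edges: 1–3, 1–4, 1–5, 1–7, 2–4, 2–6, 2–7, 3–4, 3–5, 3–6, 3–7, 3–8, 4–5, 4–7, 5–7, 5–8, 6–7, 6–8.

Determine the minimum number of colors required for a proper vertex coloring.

1, 3, 4, 5, 7 are pairwise adjacent (a clique of size 5), so at least 5 colors are needed.
One proper 5-coloring: 1=purple, 2=blue, 3=blue, 4=yellow, 5=green, 6=green, 7=red, 8=red. Each edge has distinct colors on its endpoints.

5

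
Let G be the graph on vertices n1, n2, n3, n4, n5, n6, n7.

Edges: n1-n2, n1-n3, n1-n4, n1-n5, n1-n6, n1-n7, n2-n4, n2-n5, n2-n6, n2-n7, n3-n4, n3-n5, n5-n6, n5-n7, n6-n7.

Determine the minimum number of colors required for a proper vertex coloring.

n1, n2, n5, n6, n7 are mutually adjacent (a clique of size 5), so at least 5 colors are needed.
A valid assignment using 5 colors: n1=red, n2=blue, n3=blue, n4=green, n5=green, n6=yellow, n7=purple. No two adjacent vertices share a color.

5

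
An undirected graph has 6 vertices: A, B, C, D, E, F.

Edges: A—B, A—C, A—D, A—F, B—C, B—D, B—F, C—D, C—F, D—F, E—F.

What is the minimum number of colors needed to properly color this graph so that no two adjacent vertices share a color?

5

A, B, C, D, F form a clique, so at least 5 colors are needed.
5 colors suffice: A=2, B=4, C=5, D=3, E=2, F=1. No two adjacent vertices share a color.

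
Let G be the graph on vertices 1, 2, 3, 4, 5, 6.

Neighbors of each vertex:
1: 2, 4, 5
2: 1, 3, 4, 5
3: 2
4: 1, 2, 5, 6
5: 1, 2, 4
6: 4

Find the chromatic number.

1, 2, 4, 5 are pairwise adjacent (a clique of size 4), so at least 4 colors are needed.
A valid assignment using 4 colors: 1=c, 2=b, 3=a, 4=a, 5=d, 6=b. Each edge has distinct colors on its endpoints.

4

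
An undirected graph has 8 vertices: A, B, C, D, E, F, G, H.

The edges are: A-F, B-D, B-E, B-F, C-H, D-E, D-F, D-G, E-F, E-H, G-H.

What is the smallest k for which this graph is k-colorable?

4

B, D, E, F are mutually adjacent (a clique of size 4), so at least 4 colors are needed.
4 colors suffice: color 1 → {A, D, H}; color 2 → {C, F, G}; color 3 → {E}; color 4 → {B}. No two adjacent vertices share a color.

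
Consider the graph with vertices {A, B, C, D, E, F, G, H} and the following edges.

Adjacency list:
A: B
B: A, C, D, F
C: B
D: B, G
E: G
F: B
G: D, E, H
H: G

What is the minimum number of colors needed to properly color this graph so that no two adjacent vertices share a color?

2

B and F are adjacent, so at least 2 colors are needed.
2 colors suffice: color 1 → {B, G}; color 2 → {A, C, D, E, F, H}. No two adjacent vertices share a color.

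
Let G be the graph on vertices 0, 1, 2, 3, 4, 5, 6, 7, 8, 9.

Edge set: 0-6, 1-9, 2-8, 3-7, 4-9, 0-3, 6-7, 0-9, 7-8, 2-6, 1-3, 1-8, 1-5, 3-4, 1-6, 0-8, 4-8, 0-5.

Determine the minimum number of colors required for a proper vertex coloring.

2

4 and 9 are adjacent, so at least 2 colors are needed.
One proper 2-coloring: 0=b, 1=b, 2=b, 3=a, 4=b, 5=a, 6=a, 7=b, 8=a, 9=a. Every edge joins two different colors.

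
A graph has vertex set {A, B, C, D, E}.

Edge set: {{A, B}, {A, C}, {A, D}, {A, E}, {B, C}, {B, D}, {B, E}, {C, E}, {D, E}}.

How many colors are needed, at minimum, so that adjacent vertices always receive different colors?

4

A, B, D, E are pairwise adjacent (a clique of size 4), so at least 4 colors are needed.
One proper 4-coloring: A=2, B=1, C=4, D=4, E=3. Each edge has distinct colors on its endpoints.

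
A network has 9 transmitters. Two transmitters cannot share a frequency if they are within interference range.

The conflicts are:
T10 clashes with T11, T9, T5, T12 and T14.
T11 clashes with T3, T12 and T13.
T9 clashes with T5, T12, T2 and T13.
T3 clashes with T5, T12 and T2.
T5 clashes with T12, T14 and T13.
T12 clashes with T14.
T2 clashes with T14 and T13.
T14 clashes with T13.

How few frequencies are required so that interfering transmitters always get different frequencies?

4

T10, T9, T5, T12 pairwise conflict, so at least 4 frequencies are needed.
A valid assignment using 4 frequencies: T10=4, T11=1, T9=3, T3=3, T5=1, T12=2, T2=1, T14=3, T13=2. Every pair that conflicts lands in different frequencies.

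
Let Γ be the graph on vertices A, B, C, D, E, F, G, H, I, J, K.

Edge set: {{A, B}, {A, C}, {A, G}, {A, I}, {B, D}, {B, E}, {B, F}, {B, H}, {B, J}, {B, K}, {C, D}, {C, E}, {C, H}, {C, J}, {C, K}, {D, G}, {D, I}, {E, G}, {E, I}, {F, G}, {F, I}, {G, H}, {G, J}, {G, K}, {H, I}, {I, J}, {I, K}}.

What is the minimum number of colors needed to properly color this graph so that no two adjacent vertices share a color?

B and K are adjacent, so at least 2 colors are needed.
2 colors suffice: A=2, B=1, C=1, D=2, E=2, F=2, G=1, H=2, I=1, J=2, K=2. Every edge joins two different colors.

2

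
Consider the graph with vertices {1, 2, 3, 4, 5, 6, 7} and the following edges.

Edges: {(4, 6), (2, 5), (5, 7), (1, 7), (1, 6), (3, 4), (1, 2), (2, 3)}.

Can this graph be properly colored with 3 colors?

The chromatic number is 3. The cycle 3-2-1-6-4-3 has odd length 5, so it cannot be 2-colored; at least 3 colors are needed.
One proper 3-coloring: 1=red, 2=blue, 3=red, 4=blue, 5=red, 6=green, 7=blue.
That is already a proper 3-coloring.

Yes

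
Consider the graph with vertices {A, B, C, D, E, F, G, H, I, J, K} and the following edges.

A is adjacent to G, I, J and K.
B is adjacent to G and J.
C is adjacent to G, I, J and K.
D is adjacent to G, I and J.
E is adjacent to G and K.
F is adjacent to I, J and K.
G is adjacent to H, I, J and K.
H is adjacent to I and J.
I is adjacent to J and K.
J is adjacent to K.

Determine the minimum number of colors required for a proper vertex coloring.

C, G, I, J, K form a clique, so at least 5 colors are needed.
One proper 5-coloring: A=5, B=3, C=5, D=4, E=1, F=2, G=2, H=4, I=3, J=1, K=4. Each edge has distinct colors on its endpoints.

5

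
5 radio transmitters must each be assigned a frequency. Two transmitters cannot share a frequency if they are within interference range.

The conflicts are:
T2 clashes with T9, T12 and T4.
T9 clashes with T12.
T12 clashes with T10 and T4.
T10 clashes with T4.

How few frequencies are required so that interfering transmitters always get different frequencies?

3

T2, T12, T4 pairwise conflict, so at least 3 frequencies are needed.
Using 3 frequencies: T2=2, T9=3, T12=1, T10=2, T4=3. No two conflicting transmitters share a frequency.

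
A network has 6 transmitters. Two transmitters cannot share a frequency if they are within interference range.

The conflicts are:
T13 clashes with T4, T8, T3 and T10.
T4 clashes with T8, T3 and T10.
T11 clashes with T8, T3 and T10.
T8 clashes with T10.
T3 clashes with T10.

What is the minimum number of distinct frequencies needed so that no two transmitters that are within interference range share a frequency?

T13, T4, T8, T10 all conflict with each other, so at least 4 frequencies are needed.
4 frequencies suffice: frequency 1 → {T10}; frequency 2 → {T8, T3}; frequency 3 → {T4, T11}; frequency 4 → {T13}. No two conflicting transmitters share a frequency.

4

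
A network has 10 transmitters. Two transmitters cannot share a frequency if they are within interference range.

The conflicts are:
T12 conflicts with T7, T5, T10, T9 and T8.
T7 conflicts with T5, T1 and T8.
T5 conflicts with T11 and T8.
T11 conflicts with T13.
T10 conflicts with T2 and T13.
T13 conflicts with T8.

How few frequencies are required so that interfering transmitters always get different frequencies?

4

T12, T7, T5, T8 are mutually in conflict, so at least 4 frequencies are needed.
4 frequencies suffice: frequency 1 → {T12, T1, T2, T13}; frequency 2 → {T7, T11, T10, T9}; frequency 3 → {T8}; frequency 4 → {T5}. Each listed conflict is separated.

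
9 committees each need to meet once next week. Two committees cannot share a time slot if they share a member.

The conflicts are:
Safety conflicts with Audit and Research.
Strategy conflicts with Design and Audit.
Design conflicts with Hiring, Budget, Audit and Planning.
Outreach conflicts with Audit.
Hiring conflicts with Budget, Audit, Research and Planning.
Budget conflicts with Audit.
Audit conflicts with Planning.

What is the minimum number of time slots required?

Design, Hiring, Audit, Planning pairwise conflict, so at least 4 time slots are needed.
4 time slots suffice: time slot 1 → {Audit, Research}; time slot 2 → {Safety, Strategy, Outreach, Hiring}; time slot 3 → {Design}; time slot 4 → {Budget, Planning}. Each listed conflict is separated.

4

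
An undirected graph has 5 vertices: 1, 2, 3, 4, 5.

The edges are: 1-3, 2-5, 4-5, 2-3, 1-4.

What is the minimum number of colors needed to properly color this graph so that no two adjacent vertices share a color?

The cycle 4-5-2-3-1-4 has odd length 5, so it cannot be 2-colored; at least 3 colors are needed.
3 colors suffice: color a → {2, 4}; color b → {3, 5}; color c → {1}. Each edge has distinct colors on its endpoints.

3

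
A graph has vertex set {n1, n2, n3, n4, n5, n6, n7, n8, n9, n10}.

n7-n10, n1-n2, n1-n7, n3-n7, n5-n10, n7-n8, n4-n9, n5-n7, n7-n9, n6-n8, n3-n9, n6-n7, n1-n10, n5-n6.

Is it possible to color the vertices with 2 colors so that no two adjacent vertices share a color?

No

n6, n7, n8 are mutually adjacent, so at least 3 colors are needed.
So 2 colors are not enough.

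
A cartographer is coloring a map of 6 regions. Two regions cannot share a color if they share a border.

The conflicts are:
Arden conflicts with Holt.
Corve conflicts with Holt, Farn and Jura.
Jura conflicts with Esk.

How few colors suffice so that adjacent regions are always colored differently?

2

Corve and Jura conflict, so at least 2 colors are needed.
2 colors suffice: color 1 → {Arden, Corve, Esk}; color 2 → {Holt, Farn, Jura}. No two conflicting regions share a color.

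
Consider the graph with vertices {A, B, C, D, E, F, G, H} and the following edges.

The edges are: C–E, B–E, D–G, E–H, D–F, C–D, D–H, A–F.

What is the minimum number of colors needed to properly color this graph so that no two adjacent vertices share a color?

E and H are adjacent, so at least 2 colors are needed.
2 colors suffice: color 1 → {A, D, E}; color 2 → {B, C, F, G, H}. No two adjacent vertices share a color.

2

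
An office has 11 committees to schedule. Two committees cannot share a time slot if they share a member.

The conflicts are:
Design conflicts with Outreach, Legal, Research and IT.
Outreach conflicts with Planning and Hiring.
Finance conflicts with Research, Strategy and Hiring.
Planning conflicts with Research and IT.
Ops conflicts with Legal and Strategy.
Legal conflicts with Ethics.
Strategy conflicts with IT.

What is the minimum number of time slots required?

The cycle IT-Design-Legal-Ops-Strategy-IT has odd length 5, so it cannot be 2-colored; at least 3 time slots are needed.
3 time slots suffice: time slot 1 → {Design, Finance, Planning, Ops, Ethics}; time slot 2 → {Outreach, Legal, Research, IT}; time slot 3 → {Strategy, Hiring}. Every pair that conflicts lands in different time slots.

3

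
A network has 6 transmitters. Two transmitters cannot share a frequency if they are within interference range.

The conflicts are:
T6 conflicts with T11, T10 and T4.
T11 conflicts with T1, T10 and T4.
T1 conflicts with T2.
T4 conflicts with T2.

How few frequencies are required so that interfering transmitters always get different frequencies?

3

T6, T11, T10 pairwise conflict, so at least 3 frequencies are needed.
3 frequencies suffice: frequency 1 → {T11, T2}; frequency 2 → {T6, T1}; frequency 3 → {T10, T4}. No two conflicting transmitters share a frequency.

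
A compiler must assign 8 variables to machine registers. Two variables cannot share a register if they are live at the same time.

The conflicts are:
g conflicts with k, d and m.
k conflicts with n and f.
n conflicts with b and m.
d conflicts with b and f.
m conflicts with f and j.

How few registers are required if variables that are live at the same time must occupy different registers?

3

The cycle b-n-m-g-d-b has odd length 5, so it cannot be 2-colored; at least 3 registers are needed.
3 registers suffice: register 1 → {k, d, m}; register 2 → {g, n, f, j}; register 3 → {b}. Each listed conflict is separated.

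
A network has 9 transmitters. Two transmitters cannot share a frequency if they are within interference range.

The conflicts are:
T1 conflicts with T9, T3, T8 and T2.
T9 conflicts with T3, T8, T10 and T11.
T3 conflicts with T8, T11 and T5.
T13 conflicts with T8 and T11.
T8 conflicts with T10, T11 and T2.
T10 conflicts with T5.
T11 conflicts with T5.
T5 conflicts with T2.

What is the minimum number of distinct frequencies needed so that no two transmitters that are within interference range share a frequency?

4

T1, T9, T3, T8 pairwise conflict, so at least 4 frequencies are needed.
4 frequencies suffice: frequency 1 → {T8, T5}; frequency 2 → {T1, T10, T11}; frequency 3 → {T3, T13, T2}; frequency 4 → {T9}. No two conflicting transmitters share a frequency.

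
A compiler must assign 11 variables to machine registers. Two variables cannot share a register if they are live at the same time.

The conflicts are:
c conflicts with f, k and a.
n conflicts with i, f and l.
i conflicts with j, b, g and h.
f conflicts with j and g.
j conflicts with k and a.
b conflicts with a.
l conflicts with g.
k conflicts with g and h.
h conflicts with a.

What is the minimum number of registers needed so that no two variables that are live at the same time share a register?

c and a conflict, so at least 2 registers are needed.
2 registers suffice: register 1 → {i, f, l, k, a}; register 2 → {c, n, j, b, g, h}. Every pair that conflicts lands in different registers.

2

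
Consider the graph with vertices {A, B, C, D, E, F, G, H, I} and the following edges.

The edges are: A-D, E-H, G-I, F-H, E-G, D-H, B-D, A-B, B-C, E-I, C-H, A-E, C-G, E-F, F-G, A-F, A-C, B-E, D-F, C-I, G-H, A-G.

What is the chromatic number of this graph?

4

E, F, G, H are pairwise adjacent (a clique of size 4), so at least 4 colors are needed.
4 colors suffice: A=red, B=yellow, C=green, D=blue, E=green, F=yellow, G=blue, H=red, I=red. Each edge has distinct colors on its endpoints.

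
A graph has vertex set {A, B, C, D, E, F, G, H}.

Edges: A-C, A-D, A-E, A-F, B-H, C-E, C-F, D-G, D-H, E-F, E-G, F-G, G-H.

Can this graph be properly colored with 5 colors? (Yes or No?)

The chromatic number is 4. A, C, E, F are pairwise adjacent (a clique of size 4), so at least 4 colors are needed.
A valid assignment using 4 colors: A=red, B=red, C=yellow, D=green, E=blue, F=green, G=red, H=blue.
Since 5 ≥ 4, a proper 5-coloring certainly exists.

Yes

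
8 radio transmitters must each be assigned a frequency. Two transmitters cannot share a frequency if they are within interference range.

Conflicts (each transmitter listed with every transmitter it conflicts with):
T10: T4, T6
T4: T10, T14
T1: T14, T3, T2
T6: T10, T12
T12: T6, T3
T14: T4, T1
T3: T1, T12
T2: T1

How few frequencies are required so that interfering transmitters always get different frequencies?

3

The cycle T6-T12-T3-T1-T14-T4-T10-T6 has odd length 7, so it cannot be 2-colored; at least 3 frequencies are needed.
3 frequencies suffice: T10=2, T4=1, T1=1, T6=1, T12=3, T14=2, T3=2, T2=2. Each listed conflict is separated.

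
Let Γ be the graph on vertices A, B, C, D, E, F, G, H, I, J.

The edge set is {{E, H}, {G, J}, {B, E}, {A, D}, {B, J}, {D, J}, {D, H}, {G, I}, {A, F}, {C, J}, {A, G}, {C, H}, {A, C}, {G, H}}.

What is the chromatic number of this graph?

3

The cycle J-B-E-H-D-J has odd length 5, so it cannot be 2-colored; at least 3 colors are needed.
One proper 3-coloring: A=1, B=3, C=2, D=2, E=2, F=2, G=2, H=1, I=1, J=1. Every edge joins two different colors.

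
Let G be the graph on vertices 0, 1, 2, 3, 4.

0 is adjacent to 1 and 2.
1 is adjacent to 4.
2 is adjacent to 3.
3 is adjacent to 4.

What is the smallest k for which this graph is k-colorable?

3

The cycle 3-2-0-1-4-3 has odd length 5, so it cannot be 2-colored; at least 3 colors are needed.
One proper 3-coloring: 0=red, 1=blue, 2=blue, 3=red, 4=green. No two adjacent vertices share a color.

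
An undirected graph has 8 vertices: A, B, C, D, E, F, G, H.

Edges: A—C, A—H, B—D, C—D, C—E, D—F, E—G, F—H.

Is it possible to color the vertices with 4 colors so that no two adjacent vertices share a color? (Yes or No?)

The chromatic number is 3. The cycle A-C-D-F-H-A has odd length 5, so it cannot be 2-colored; at least 3 colors are needed.
3 colors suffice: color 1 → {D, E, H}; color 2 → {B, C, F, G}; color 3 → {A}.
Since 4 ≥ 3, a proper 4-coloring certainly exists.

Yes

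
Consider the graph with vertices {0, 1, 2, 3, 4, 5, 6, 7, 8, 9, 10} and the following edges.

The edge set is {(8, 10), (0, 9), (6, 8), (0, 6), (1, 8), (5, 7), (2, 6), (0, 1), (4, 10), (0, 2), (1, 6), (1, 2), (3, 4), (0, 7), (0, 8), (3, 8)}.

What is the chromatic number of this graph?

0, 1, 2, 6 form a clique, so at least 4 colors are needed.
4 colors suffice: color red → {0, 3, 5, 10}; color blue → {2, 4, 7, 8, 9}; color green → {6}; color yellow → {1}. Every edge joins two different colors.

4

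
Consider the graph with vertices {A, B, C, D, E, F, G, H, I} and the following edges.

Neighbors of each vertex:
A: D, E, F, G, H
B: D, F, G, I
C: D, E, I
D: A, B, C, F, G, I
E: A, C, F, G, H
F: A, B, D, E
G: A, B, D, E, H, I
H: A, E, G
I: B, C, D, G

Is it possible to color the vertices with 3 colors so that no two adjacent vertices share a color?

No

B, D, G, I form a clique, so at least 4 colors are needed.
So 3 colors are not enough.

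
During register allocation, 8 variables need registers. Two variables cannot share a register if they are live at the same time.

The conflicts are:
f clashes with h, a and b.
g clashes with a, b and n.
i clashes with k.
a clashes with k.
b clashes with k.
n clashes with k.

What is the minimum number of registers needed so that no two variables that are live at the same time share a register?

g and n conflict, so at least 2 registers are needed.
2 registers suffice: register 1 → {f, g, k}; register 2 → {h, i, a, b, n}. Every pair that conflicts lands in different registers.

2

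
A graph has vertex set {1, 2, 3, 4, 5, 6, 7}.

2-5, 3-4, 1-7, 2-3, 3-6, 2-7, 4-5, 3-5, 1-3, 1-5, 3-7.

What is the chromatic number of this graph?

2, 3, 5 form a triangle, so at least 3 colors are needed.
3 colors suffice: color red → {3}; color blue → {5, 6, 7}; color green → {1, 2, 4}. No two adjacent vertices share a color.

3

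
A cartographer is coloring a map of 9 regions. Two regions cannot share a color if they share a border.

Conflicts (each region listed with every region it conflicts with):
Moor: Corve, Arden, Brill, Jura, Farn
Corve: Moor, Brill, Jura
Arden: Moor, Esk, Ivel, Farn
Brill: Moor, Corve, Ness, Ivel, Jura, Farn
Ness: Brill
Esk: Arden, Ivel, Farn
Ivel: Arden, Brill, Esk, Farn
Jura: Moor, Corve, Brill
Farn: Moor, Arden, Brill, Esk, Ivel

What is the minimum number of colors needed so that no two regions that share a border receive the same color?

Moor, Corve, Brill, Jura all conflict with each other, so at least 4 colors are needed.
One proper 4-coloring: Moor=2, Corve=4, Arden=1, Brill=1, Ness=2, Esk=4, Ivel=2, Jura=3, Farn=3. Each listed conflict is separated.

4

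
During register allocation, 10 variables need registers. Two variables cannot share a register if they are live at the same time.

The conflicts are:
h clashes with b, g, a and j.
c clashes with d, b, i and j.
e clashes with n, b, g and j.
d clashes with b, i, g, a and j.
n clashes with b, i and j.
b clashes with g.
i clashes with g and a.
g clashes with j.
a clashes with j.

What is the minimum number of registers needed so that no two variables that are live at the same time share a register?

3

c, d, i pairwise conflict, so at least 3 registers are needed.
Using 3 registers: h=3, c=2, e=3, d=3, n=2, b=1, i=1, g=2, a=2, j=1. Every pair that conflicts lands in different registers.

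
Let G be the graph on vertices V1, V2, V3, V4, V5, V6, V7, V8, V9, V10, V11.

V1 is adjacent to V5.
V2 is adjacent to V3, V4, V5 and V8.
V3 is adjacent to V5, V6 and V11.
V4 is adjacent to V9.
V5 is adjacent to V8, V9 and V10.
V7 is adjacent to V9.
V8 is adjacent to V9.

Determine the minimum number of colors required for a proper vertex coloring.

V2, V5, V8 form a triangle, so at least 3 colors are needed.
3 colors suffice: color 1 → {V4, V5, V6, V7, V11}; color 2 → {V1, V2, V9, V10}; color 3 → {V3, V8}. Every edge joins two different colors.

3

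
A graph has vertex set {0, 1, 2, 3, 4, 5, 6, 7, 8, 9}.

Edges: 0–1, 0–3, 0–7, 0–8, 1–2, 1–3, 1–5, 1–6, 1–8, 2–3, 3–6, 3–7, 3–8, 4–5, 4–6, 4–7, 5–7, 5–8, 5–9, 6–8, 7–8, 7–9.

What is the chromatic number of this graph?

4

0, 1, 3, 8 are mutually adjacent (a clique of size 4), so at least 4 colors are needed.
One proper 4-coloring: 0=d, 1=b, 2=a, 3=c, 4=a, 5=c, 6=d, 7=b, 8=a, 9=a. Every edge joins two different colors.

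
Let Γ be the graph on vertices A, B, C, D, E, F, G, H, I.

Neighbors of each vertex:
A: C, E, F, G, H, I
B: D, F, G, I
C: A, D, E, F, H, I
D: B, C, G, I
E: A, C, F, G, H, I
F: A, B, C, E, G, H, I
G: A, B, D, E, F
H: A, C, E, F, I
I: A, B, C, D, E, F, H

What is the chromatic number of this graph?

6

A, C, E, F, H, I are mutually adjacent (a clique of size 6), so at least 6 colors are needed.
6 colors suffice: color 1 → {G, I}; color 2 → {D, F}; color 3 → {B, C}; color 4 → {A}; color 5 → {E}; color 6 → {H}. Every edge joins two different colors.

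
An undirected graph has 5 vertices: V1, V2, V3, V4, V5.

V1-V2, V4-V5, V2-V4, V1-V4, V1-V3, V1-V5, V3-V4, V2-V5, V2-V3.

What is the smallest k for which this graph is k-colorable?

4

V1, V2, V3, V4 are pairwise adjacent (a clique of size 4), so at least 4 colors are needed.
4 colors suffice: color 1 → {V1}; color 2 → {V2}; color 3 → {V4}; color 4 → {V3, V5}. No two adjacent vertices share a color.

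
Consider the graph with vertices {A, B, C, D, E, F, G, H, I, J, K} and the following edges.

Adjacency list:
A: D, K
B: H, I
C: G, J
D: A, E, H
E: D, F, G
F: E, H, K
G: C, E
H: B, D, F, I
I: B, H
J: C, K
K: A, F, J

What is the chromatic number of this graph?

3

B, H, I form a triangle, so at least 3 colors are needed.
3 colors suffice: color 1 → {C, E, H, K}; color 2 → {B, D, F, G, J}; color 3 → {A, I}. Every edge joins two different colors.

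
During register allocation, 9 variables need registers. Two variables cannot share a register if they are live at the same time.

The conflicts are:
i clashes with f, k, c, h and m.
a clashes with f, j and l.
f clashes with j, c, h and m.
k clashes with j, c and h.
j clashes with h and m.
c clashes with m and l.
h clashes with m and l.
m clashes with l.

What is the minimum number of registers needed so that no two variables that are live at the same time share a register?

4

f, j, h, m are mutually in conflict, so at least 4 registers are needed.
A valid assignment using 4 registers: i=4, a=1, f=2, k=2, j=4, c=1, h=1, m=3, l=2. Every pair that conflicts lands in different registers.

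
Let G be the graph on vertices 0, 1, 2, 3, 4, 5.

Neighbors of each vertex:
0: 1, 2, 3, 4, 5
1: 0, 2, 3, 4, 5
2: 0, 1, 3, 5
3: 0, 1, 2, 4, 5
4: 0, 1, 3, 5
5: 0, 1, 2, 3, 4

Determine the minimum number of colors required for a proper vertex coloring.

0, 1, 2, 3, 5 form a clique, so at least 5 colors are needed.
5 colors suffice: color a → {0}; color b → {3}; color c → {5}; color d → {1}; color e → {2, 4}. No two adjacent vertices share a color.

5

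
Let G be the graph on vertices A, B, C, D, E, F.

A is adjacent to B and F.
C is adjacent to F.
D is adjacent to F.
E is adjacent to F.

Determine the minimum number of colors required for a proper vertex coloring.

E and F are adjacent, so at least 2 colors are needed.
2 colors suffice: A=2, B=1, C=2, D=2, E=2, F=1. Each edge has distinct colors on its endpoints.

2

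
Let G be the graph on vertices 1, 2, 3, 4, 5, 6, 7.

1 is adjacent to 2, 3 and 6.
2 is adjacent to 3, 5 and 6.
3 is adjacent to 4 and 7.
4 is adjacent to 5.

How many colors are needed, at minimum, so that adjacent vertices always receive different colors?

3

1, 2, 6 form a triangle, so at least 3 colors are needed.
3 colors suffice: color a → {2, 4, 7}; color b → {3, 5, 6}; color c → {1}. Each edge has distinct colors on its endpoints.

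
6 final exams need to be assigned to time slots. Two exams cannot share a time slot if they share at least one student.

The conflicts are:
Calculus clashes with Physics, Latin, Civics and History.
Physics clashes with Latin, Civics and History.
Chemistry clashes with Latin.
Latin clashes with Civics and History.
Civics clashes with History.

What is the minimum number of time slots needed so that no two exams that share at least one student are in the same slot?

Calculus, Physics, Latin, Civics, History are mutually in conflict, so at least 5 time slots are needed.
5 time slots suffice: time slot 1 → {Latin}; time slot 2 → {Calculus, Chemistry}; time slot 3 → {History}; time slot 4 → {Physics}; time slot 5 → {Civics}. Each listed conflict is separated.

5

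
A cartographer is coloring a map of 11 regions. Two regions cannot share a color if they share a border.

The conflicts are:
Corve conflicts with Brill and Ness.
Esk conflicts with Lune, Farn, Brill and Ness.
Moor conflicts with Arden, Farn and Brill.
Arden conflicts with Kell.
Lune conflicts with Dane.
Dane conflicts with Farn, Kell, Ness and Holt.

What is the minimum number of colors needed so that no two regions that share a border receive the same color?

The cycle Moor-Arden-Kell-Dane-Farn-Moor has odd length 5, so it cannot be 2-colored; at least 3 colors are needed.
3 colors suffice: Corve=1, Esk=1, Moor=1, Arden=3, Lune=2, Dane=1, Farn=2, Kell=2, Brill=2, Ness=2, Holt=2. No two conflicting regions share a color.

3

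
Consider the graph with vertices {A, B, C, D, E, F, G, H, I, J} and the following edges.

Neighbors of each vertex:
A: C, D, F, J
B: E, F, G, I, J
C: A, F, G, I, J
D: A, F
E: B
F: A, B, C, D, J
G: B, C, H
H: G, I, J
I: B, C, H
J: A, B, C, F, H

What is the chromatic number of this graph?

4

A, C, F, J are pairwise adjacent (a clique of size 4), so at least 4 colors are needed.
4 colors suffice: A=yellow, B=blue, C=blue, D=red, E=red, F=green, G=red, H=blue, I=red, J=red. Every edge joins two different colors.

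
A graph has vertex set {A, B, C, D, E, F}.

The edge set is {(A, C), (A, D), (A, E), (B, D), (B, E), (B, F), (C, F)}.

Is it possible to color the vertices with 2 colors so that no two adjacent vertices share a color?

No

The cycle B-D-A-C-F-B has odd length 5, so it cannot be 2-colored; at least 3 colors are needed.
So 2 colors are not enough.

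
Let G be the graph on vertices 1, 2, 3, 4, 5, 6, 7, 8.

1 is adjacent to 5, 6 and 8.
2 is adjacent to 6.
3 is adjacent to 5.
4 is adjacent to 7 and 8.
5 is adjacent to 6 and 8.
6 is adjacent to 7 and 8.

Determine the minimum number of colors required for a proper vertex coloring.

1, 5, 6, 8 form a clique, so at least 4 colors are needed.
4 colors suffice: color a → {3, 4, 6}; color b → {2, 5, 7}; color c → {8}; color d → {1}. No two adjacent vertices share a color.

4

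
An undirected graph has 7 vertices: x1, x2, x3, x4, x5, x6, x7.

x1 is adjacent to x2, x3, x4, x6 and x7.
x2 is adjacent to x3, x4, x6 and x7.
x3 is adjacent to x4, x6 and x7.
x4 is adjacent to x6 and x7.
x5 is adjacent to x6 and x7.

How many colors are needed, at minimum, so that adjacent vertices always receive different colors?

5

x1, x2, x3, x4, x6 are mutually adjacent (a clique of size 5), so at least 5 colors are needed.
5 colors suffice: color red → {x4, x5}; color blue → {x6, x7}; color green → {x2}; color yellow → {x3}; color purple → {x1}. Every edge joins two different colors.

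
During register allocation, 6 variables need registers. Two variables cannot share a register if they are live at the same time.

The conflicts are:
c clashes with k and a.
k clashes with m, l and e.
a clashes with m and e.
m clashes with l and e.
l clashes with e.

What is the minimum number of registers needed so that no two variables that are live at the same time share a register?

k, m, l, e pairwise conflict, so at least 4 registers are needed.
Using 4 registers: c=1, k=2, a=2, m=1, l=4, e=3. Each listed conflict is separated.

4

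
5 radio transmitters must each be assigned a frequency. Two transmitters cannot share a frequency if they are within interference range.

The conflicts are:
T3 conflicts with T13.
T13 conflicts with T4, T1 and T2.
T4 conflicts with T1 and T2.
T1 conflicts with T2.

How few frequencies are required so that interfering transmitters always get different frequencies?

4

T13, T4, T1, T2 pairwise conflict, so at least 4 frequencies are needed.
4 frequencies suffice: T3=2, T13=1, T4=4, T1=3, T2=2. No two conflicting transmitters share a frequency.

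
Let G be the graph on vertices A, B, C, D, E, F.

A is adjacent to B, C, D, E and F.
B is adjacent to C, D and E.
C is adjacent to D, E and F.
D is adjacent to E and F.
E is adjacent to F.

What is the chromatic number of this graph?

A, C, D, E, F form a clique, so at least 5 colors are needed.
A valid assignment using 5 colors: A=green, B=purple, C=red, D=blue, E=yellow, F=purple. No two adjacent vertices share a color.

5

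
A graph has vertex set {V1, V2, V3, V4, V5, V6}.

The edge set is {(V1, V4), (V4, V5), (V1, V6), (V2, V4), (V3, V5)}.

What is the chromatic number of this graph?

2

V1 and V6 are adjacent, so at least 2 colors are needed.
One proper 2-coloring: V1=blue, V2=blue, V3=red, V4=red, V5=blue, V6=red. No two adjacent vertices share a color.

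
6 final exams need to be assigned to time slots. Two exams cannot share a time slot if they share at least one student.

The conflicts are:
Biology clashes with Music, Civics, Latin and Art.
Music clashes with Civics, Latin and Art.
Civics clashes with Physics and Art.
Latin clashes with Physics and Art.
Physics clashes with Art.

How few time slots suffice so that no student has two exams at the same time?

Biology, Music, Latin, Art all conflict with each other, so at least 4 time slots are needed.
4 time slots suffice: time slot 1 → {Art}; time slot 2 → {Civics, Latin}; time slot 3 → {Music, Physics}; time slot 4 → {Biology}. Every pair that conflicts lands in different time slots.

4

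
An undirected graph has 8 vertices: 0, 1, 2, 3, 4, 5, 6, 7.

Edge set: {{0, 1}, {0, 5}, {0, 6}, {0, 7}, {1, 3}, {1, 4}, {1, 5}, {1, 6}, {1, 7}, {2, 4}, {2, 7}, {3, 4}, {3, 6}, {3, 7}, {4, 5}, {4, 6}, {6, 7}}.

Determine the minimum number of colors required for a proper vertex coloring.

1, 3, 4, 6 are pairwise adjacent (a clique of size 4), so at least 4 colors are needed.
One proper 4-coloring: 0=d, 1=a, 2=a, 3=d, 4=b, 5=c, 6=c, 7=b. Every edge joins two different colors.

4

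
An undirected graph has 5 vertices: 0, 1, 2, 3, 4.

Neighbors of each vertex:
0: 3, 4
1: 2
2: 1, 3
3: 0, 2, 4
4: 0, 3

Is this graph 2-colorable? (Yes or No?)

0, 3, 4 form a triangle, so at least 3 colors are needed.
So 2 colors are not enough.

No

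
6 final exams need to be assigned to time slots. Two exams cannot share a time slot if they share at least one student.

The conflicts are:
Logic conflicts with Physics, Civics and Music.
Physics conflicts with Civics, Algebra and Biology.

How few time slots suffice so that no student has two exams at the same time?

Logic, Physics, Civics all conflict with each other, so at least 3 time slots are needed.
3 time slots suffice: Logic=2, Physics=1, Civics=3, Music=1, Algebra=2, Biology=2. No two conflicting exams share a time slot.

3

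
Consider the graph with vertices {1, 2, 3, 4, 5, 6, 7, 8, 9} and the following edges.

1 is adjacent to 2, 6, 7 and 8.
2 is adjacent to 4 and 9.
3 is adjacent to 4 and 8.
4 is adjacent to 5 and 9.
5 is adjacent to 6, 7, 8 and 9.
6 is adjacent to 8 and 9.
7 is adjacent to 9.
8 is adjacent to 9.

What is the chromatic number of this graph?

5, 6, 8, 9 form a clique, so at least 4 colors are needed.
A valid assignment using 4 colors: 1=red, 2=blue, 3=red, 4=green, 5=blue, 6=yellow, 7=green, 8=green, 9=red. No two adjacent vertices share a color.

4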